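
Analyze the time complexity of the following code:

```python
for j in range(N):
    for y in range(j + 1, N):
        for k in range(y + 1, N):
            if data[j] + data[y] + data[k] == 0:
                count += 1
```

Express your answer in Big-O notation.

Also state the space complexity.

Time complexity: O(n^3).
Space complexity: O(1).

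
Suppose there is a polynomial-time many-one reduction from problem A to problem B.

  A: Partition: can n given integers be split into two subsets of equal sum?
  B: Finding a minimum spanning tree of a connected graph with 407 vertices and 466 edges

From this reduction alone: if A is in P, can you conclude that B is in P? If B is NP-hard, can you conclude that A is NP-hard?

A poly-time reduction A <=_p B transfers tractability DOWN (B easy => A easy) and hardness UP (A hard => B hard), not the reverse.
From A in P, the reduction alone does NOT give B in P: any problem in P trivially reduces to SAT, yet SAT is not known to be in P.
From B NP-hard, the reduction alone does NOT give A NP-hard: again, easy problems reduce to hard ones.
(Here in fact A is NP-complete and B is in P, so no such reduction is known -- its existence would imply P = NP; the analysis concerns only what the assumed reduction would or would not let you conclude.)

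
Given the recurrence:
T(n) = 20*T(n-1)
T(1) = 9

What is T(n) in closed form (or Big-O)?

Each step multiplies by 20. T(n) = T(1)*20^(n-1) = 9*20^(n-1).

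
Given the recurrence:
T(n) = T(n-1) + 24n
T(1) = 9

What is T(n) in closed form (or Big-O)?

Unrolling: T(n) = 9 + 24*(2 + 3 + ... + n) = 9 + 24*(n(n+1)/2 - 1) = O(n^2).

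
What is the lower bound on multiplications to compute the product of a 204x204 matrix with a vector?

A 204x204 matrix-vector product has 204 inner products of length 204. Output depends on all 204^2 = 41616 matrix entries. At least 41616 multiplications needed.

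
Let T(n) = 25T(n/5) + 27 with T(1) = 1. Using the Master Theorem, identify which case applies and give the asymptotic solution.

a=25, b=5, f(n)=27.
log_5(25) = 2 > 0.
Since f(n) = O(n^0) is polynomially smaller than n^2, Case 1 applies.
T(n) = Theta(n^2).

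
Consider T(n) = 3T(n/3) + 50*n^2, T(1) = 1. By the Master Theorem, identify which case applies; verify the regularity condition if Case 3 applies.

a=3, b=3, f(n)=50*n^2.
log_3(3) = 1 < 2.
f(n) = Omega(n^(1+epsilon)) for some epsilon > 0, so Case 3 is the candidate.
Regularity: a*f(n/b) = 3*50*(n/3)^2 = (3/9)*50*n^2 <= c*f(n) with c = 3/9 < 1. Satisfied.
Case 3: T(n) = Theta(n^2).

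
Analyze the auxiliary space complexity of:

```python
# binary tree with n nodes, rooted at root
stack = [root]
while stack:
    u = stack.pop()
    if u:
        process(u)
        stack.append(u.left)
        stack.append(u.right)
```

Space complexity: O(n).
Auxiliary storage grows linearly with the input size n in the worst case.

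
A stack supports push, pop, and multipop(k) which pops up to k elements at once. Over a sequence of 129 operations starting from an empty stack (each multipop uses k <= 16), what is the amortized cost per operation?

Each element is pushed exactly once and popped at most once (whether by pop or as part of a multipop). So the total number of individual pops over the whole sequence is at most the number of pushes, which is at most 129. Total work <= 2 * 129, hence O(1) amortized per operation.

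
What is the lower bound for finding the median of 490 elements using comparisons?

To find the median of 490 elements, every element must be compared at least once, so the lower bound is Omega(n). The BFPRT algorithm achieves O(n), making this tight.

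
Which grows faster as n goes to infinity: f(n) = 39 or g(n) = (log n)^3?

g(n) = (log n)^3 grows faster: any unbounded function dominates a constant.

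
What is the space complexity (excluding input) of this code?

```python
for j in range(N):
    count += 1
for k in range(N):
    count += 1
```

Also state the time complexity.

Space complexity: O(1).
Only a constant amount of auxiliary storage is used; nothing grows with n.
Time complexity: O(n).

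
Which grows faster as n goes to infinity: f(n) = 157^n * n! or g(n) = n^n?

f(n) = 157^n * n! grows faster: by Stirling n! ~ sqrt(2 pi n)(n/e)^n, so 157^n n! / n^n ~ (157/e)^n sqrt(2 pi n) -> infinity since 157/e > 1.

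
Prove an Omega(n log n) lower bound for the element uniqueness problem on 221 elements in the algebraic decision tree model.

In the algebraic decision tree model, element uniqueness on 221 elements is equivalent to determining which cell of an arrangement of C(221,2) = 24310 hyperplanes x_i = x_j contains the input point. Ben-Or's theorem shows this requires Omega(n log n).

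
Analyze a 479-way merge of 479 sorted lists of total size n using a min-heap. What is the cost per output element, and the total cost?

Maintain a min-heap of size 479 holding the current head of each list. Each output step does one extract-min (O(log 479)) and one insert of that list's next element (O(log 479)). Each of the n elements passes through the heap exactly once, so the total cost is O(n log 479), i.e. O(log 479) per output element.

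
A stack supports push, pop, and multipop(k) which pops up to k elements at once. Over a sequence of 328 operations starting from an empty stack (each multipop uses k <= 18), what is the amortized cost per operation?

Each element is pushed exactly once and popped at most once (whether by pop or as part of a multipop). So the total number of individual pops over the whole sequence is at most the number of pushes, which is at most 328. Total work <= 2 * 328, hence O(1) amortized per operation.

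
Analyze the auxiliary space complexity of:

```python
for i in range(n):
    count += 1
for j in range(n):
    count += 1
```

Space complexity: O(1).
Only a constant amount of auxiliary storage is used; nothing grows with n.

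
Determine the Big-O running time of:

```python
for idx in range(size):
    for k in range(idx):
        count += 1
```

Time complexity: O(n^2).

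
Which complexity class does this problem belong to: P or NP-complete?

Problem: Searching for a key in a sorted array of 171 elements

This problem is in P: binary search runs in O(log n).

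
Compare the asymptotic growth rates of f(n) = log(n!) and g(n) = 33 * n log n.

f(n) = log(n!) and g(n) = 33 * n log n are Theta of each other: Stirling: log(n!) = n log n - n + O(log n) = Theta(n log n); the constant 33 doesn't change the Theta class.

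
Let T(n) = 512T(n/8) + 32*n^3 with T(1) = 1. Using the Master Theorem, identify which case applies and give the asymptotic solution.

a=512, b=8, f(n)=32*n^3.
log_8(512) = 3, so n^(log_b(a)) = n^3.
f(n) = Theta(n^3), so Case 2 applies.
T(n) = Theta(n^3 log n).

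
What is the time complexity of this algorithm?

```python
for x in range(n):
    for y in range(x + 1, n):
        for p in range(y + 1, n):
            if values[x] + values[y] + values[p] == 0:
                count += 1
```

Time complexity: O(n^3).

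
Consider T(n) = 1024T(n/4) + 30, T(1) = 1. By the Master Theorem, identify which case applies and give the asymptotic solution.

a=1024, b=4, f(n)=30.
log_4(1024) = 5 > 0.
Since f(n) = O(n^0) is polynomially smaller than n^5, Case 1 applies.
T(n) = Theta(n^5).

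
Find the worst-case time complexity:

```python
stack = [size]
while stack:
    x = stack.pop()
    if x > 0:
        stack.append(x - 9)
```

Time complexity: O(n).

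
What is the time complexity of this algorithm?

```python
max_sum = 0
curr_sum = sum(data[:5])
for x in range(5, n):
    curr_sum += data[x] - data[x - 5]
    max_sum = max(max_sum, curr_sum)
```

Time complexity: O(n).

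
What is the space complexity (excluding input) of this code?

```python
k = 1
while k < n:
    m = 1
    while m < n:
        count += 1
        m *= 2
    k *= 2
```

Space complexity: O(1).
Only a constant amount of auxiliary storage is used; nothing grows with n.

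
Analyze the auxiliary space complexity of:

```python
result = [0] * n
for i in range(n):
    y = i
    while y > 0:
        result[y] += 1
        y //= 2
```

Space complexity: O(n).
Auxiliary storage grows linearly with the input size n in the worst case.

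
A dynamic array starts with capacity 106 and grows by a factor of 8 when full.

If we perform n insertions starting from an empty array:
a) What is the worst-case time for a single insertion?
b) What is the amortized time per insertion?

(a) Worst-case single insertion: O(n) -- when the array is full at capacity c, the resize copies all c elements, and c can be Theta(n).
(b) Resizes happen at sizes 106, 848, 6784, ... Total copy cost for n insertions: 106 + 848 + ... = O(n) (geometric series with ratio 1/8). Amortized cost per insertion: O(n)/n = O(1).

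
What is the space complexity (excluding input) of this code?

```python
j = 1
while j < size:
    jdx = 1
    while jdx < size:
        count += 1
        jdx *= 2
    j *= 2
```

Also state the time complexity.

Space complexity: O(1).
Only a constant amount of auxiliary storage is used; nothing grows with n.
Time complexity: O(log^2 n).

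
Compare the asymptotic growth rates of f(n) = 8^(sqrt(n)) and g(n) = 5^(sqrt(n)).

f(n) = 8^(sqrt(n)) grows faster: ratio is (8/5)^(sqrt(n)) -> infinity since 8/5 > 1.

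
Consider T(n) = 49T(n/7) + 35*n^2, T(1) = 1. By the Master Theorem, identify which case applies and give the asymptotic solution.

a=49, b=7, f(n)=35*n^2.
log_7(49) = 2, so n^(log_b(a)) = n^2.
f(n) = Theta(n^2), so Case 2 applies.
T(n) = Theta(n^2 log n).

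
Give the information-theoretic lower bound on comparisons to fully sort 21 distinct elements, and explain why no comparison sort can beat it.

A comparison sort is a binary decision tree whose leaves are the 21! = 51090942171709440000 possible output permutations. A binary tree with L leaves has height >= ceil(log_2(L)). So any comparison sort needs >= ceil(log_2(21!)) = 66 comparisons in the worst case.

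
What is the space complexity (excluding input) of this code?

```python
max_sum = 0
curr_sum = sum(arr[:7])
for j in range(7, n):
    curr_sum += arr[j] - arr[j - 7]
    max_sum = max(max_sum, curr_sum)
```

Space complexity: O(1).
Only a constant amount of auxiliary storage is used; nothing grows with n.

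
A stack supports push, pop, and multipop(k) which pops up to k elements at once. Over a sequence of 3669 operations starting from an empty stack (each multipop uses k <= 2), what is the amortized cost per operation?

Each element is pushed exactly once and popped at most once (whether by pop or as part of a multipop). So the total number of individual pops over the whole sequence is at most the number of pushes, which is at most 3669. Total work <= 2 * 3669, hence O(1) amortized per operation.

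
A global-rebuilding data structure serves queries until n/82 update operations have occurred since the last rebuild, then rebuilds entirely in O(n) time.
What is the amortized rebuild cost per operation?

The O(n) rebuild is triggered by n/82 operations, so each contributes O(n)/(n/82) = O(82) = O(1) to the rebuild cost.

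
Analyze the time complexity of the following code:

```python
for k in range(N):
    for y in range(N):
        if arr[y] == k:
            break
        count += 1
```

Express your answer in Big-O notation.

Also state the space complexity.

Time complexity: O(n^2).
Space complexity: O(1).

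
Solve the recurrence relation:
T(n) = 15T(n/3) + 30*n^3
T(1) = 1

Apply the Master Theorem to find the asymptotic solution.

a=15, b=3, f(n)=30*n^3. log_3(15) = 2.465 < 3. Case 3: T(n) = O(n^3).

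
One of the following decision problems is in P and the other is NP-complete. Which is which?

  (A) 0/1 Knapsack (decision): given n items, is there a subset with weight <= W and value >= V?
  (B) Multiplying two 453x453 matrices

(A) is NP-complete: reduces from Subset Sum.
(B) is P: the schoolbook algorithm runs in O(n^3).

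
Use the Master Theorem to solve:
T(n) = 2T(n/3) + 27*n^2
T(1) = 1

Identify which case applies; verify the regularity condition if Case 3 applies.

a=2, b=3, f(n)=27*n^2.
log_3(2) = 0.6309 < 2.
f(n) = Omega(n^(0.6309+epsilon)) for some epsilon > 0, so Case 3 is the candidate.
Regularity: a*f(n/b) = 2*27*(n/3)^2 = (2/9)*27*n^2 <= c*f(n) with c = 2/9 < 1. Satisfied.
Case 3: T(n) = Theta(n^2).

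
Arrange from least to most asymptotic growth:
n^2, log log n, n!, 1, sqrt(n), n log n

Ordered by growth rate: 1 < log log n < sqrt(n) < n log n < n^2 < n!.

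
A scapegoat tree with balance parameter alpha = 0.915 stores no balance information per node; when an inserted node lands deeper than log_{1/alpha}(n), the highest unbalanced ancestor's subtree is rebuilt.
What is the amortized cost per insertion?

Search/insert path is O(log n). A rebuild of a subtree of size s costs O(s), but with alpha = 0.915 at least Omega(s) insertions must have occurred in that subtree since its last rebuild. Charging O(1) of the rebuild to each such insertion gives O(log n) amortized.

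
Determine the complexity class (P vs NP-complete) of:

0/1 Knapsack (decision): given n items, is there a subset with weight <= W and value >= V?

This problem is NP-complete: reduces from Subset Sum.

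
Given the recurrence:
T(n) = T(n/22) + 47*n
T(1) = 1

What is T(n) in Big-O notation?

Geometric series: 47*n*(1 + 1/22 + 1/22^2 + ...) = O(n). T(n) = O(n).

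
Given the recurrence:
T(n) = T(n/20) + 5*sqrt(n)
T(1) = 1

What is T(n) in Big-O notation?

Each level contributes sqrt(n/20^k). Geometric series with ratio 1/sqrt(20) < 1 sums to O(sqrt(n)).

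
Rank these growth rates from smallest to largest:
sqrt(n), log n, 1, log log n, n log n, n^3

Ordered by growth rate: 1 < log log n < log n < sqrt(n) < n log n < n^3.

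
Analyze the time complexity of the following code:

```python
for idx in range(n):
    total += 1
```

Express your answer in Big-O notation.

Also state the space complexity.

Time complexity: O(n).
Space complexity: O(1).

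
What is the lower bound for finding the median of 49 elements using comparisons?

To find the median of 49 elements, every element must be compared at least once, so the lower bound is Omega(n). The BFPRT algorithm achieves O(n), making this tight.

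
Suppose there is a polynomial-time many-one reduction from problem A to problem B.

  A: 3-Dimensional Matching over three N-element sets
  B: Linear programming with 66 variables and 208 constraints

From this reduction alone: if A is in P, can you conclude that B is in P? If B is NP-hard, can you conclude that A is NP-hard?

A poly-time reduction A <=_p B transfers tractability DOWN (B easy => A easy) and hardness UP (A hard => B hard), not the reverse.
From A in P, the reduction alone does NOT give B in P: any problem in P trivially reduces to SAT, yet SAT is not known to be in P.
From B NP-hard, the reduction alone does NOT give A NP-hard: again, easy problems reduce to hard ones.
(Here in fact A is NP-complete and B is in P, so no such reduction is known -- its existence would imply P = NP; the analysis concerns only what the assumed reduction would or would not let you conclude.)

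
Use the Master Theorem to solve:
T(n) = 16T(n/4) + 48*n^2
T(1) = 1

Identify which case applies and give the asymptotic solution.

a=16, b=4, f(n)=48*n^2.
log_4(16) = 2, so n^(log_b(a)) = n^2.
f(n) = Theta(n^2), so Case 2 applies.
T(n) = Theta(n^2 log n).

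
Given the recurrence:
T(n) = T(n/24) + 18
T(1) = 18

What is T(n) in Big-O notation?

Each step divides n by 24 and adds 18. After log_24(n) steps, T(n) = O(log n).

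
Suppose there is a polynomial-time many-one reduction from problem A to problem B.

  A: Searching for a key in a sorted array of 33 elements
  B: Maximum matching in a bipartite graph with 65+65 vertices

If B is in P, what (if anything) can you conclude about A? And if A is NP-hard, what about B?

A poly-time reduction A <=_p B means any A-instance can be transformed to a B-instance in poly time.
If B is in P: compose the reduction with B's poly-time algorithm to solve A in poly time, so A is in P.
If A is NP-hard: every NP problem reduces to A, which reduces to B; composing reductions, every NP problem reduces to B, so B is NP-hard.
(Here in fact A is P and B is P.)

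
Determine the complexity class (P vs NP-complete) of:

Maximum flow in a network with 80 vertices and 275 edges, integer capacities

This problem is in P: Edmonds-Karp / push-relabel run in polynomial time.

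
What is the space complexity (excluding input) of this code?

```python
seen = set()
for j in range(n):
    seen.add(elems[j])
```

Space complexity: O(n).
Auxiliary storage grows linearly with the input size n in the worst case.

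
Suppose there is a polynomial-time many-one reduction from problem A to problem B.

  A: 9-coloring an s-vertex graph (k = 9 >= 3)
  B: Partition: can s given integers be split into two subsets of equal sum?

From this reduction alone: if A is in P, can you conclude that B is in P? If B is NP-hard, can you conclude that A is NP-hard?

A poly-time reduction A <=_p B transfers tractability DOWN (B easy => A easy) and hardness UP (A hard => B hard), not the reverse.
From A in P, the reduction alone does NOT give B in P: any problem in P trivially reduces to SAT, yet SAT is not known to be in P.
From B NP-hard, the reduction alone does NOT give A NP-hard: again, easy problems reduce to hard ones.
(Here in fact A is NP-complete and B is NP-complete.)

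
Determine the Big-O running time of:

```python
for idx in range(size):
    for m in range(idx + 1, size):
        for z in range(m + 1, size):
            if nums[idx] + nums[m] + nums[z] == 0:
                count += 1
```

Time complexity: O(n^3).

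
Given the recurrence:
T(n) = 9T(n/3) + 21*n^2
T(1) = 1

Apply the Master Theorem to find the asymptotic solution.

a=9, b=3, f(n)=21*n^2. log_3(9) = 2. Case 2: T(n) = O(n^2 log n).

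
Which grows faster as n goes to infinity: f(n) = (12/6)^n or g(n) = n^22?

f(n) = (12/6)^n grows faster: (12/6)^n is exponential with base 12/6 > 1, dominating every polynomial.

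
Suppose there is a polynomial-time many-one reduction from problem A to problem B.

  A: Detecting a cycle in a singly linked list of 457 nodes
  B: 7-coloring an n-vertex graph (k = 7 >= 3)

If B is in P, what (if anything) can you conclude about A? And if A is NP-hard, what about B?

A poly-time reduction A <=_p B means any A-instance can be transformed to a B-instance in poly time.
If B is in P: compose the reduction with B's poly-time algorithm to solve A in poly time, so A is in P.
If A is NP-hard: every NP problem reduces to A, which reduces to B; composing reductions, every NP problem reduces to B, so B is NP-hard.
(Here in fact A is P and B is NP-complete.)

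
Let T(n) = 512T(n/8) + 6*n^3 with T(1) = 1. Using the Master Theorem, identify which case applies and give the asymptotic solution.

a=512, b=8, f(n)=6*n^3.
log_8(512) = 3, so n^(log_b(a)) = n^3.
f(n) = Theta(n^3), so Case 2 applies.
T(n) = Theta(n^3 log n).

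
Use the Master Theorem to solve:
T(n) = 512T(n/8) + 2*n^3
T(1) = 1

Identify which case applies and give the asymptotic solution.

a=512, b=8, f(n)=2*n^3.
log_8(512) = 3, so n^(log_b(a)) = n^3.
f(n) = Theta(n^3), so Case 2 applies.
T(n) = Theta(n^3 log n).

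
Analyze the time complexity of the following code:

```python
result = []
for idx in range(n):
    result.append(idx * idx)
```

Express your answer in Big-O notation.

Time complexity: O(n).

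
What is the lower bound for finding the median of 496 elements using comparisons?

To find the median of 496 elements, every element must be compared at least once, so the lower bound is Omega(n). The BFPRT algorithm achieves O(n), making this tight.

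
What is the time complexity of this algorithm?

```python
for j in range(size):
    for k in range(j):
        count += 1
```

Time complexity: O(n^2).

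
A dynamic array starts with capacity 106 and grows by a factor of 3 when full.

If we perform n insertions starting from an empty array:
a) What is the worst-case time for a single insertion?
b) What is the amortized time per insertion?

(a) Worst-case single insertion: O(n) -- when the array is full at capacity c, the resize copies all c elements, and c can be Theta(n).
(b) Resizes happen at sizes 106, 318, 954, ... Total copy cost for n insertions: 106 + 318 + ... = O(n) (geometric series with ratio 1/3). Amortized cost per insertion: O(n)/n = O(1).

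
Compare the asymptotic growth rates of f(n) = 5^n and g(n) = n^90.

f(n) = 5^n grows faster: any exponential with base > 1 dominates every polynomial.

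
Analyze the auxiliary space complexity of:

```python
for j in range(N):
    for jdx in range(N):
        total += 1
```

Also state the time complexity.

Space complexity: O(1).
Only a constant amount of auxiliary storage is used; nothing grows with n.
Time complexity: O(n^2).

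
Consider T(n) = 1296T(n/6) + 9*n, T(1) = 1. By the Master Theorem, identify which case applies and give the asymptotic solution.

a=1296, b=6, f(n)=9*n.
log_6(1296) = 4 > 1.
Since f(n) = O(n^1) is polynomially smaller than n^4, Case 1 applies.
T(n) = Theta(n^4).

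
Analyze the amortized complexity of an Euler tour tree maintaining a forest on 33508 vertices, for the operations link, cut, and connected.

An Euler tour tree stores each tree's Euler tour as a balanced BST keyed by tour position. On 33508 vertices: link concatenates two tours via O(1) splits/joins of size <= 2*33508 (O(log n)); cut splits the tour at the two occurrences of the edge (O(log n)); connected compares BST roots (O(log n) to find the root). All O(log n) amortized.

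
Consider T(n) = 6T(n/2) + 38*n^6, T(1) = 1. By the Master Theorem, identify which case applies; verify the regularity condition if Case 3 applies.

a=6, b=2, f(n)=38*n^6.
log_2(6) = 2.585 < 6.
f(n) = Omega(n^(2.585+epsilon)) for some epsilon > 0, so Case 3 is the candidate.
Regularity: a*f(n/b) = 6*38*(n/2)^6 = (6/64)*38*n^6 <= c*f(n) with c = 6/64 < 1. Satisfied.
Case 3: T(n) = Theta(n^6).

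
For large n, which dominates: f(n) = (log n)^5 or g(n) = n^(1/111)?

g(n) = n^(1/111) grows faster: any positive power of n dominates any polylog.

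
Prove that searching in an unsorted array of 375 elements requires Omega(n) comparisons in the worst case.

An adversary can always place the target in the last position checked. Until all 375 positions are examined, the target might be in any unchecked position. Therefore 375 comparisons are necessary.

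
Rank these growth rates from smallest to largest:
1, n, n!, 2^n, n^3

Ordered by growth rate: 1 < n < n^3 < 2^n < n!.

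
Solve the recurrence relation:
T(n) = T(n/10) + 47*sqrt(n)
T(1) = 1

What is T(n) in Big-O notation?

Each level contributes sqrt(n/10^k). Geometric series with ratio 1/sqrt(10) < 1 sums to O(sqrt(n)).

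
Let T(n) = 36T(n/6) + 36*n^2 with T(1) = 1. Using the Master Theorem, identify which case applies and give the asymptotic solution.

a=36, b=6, f(n)=36*n^2.
log_6(36) = 2, so n^(log_b(a)) = n^2.
f(n) = Theta(n^2), so Case 2 applies.
T(n) = Theta(n^2 log n).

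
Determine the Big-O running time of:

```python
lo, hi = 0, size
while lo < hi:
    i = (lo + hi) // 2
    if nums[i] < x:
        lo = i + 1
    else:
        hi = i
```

Time complexity: O(log n).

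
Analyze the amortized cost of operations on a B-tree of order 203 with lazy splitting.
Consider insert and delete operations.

In a B-tree of order 203, a node splits when it has 203 keys. With lazy splitting, we use potential Phi = number of full nodes + number of near-empty nodes. Each split costs O(1) but reduces potential. Between splits, at least 101 insertions must occur in that node. Amortized structural cost is O(1) per operation, plus O(log_203 n) traversal.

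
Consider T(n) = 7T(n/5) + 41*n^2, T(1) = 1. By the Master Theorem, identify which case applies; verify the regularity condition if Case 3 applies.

a=7, b=5, f(n)=41*n^2.
log_5(7) = 1.209 < 2.
f(n) = Omega(n^(1.209+epsilon)) for some epsilon > 0, so Case 3 is the candidate.
Regularity: a*f(n/b) = 7*41*(n/5)^2 = (7/25)*41*n^2 <= c*f(n) with c = 7/25 < 1. Satisfied.
Case 3: T(n) = Theta(n^2).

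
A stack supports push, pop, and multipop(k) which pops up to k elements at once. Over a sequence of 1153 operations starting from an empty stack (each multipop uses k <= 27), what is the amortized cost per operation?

Each element is pushed exactly once and popped at most once (whether by pop or as part of a multipop). So the total number of individual pops over the whole sequence is at most the number of pushes, which is at most 1153. Total work <= 2 * 1153, hence O(1) amortized per operation.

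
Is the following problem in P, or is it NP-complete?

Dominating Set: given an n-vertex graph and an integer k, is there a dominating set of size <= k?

This problem is NP-complete: reduces from Set Cover (with k part of the input).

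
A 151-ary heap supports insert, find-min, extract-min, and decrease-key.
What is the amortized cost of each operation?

The 151-ary heap has height O(log_151 n). Insert sifts up: O(log_151 n). Find-min reads the root: O(1). Extract-min sifts down comparing 151 children per level: O(151 * log_151 n). Decrease-key sifts up: O(log_151 n).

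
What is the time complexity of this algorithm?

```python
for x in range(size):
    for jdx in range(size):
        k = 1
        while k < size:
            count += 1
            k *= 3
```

Time complexity: O(n^2 log n).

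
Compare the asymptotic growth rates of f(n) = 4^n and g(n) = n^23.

f(n) = 4^n grows faster: any exponential with base > 1 dominates every polynomial.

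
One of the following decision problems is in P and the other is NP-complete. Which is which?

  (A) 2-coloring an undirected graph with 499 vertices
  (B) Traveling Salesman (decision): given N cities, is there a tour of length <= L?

(A) is P: 2-coloring is bipartiteness testing via BFS, O(V+E).
(B) is NP-complete: reduces from Hamiltonian Cycle.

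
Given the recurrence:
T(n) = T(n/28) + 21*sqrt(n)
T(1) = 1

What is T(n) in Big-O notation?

Each level contributes sqrt(n/28^k). Geometric series with ratio 1/sqrt(28) < 1 sums to O(sqrt(n)).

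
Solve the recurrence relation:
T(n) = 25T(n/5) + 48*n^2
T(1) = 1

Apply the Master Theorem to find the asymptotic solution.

a=25, b=5, f(n)=48*n^2. log_5(25) = 2. Case 2: T(n) = O(n^2 log n).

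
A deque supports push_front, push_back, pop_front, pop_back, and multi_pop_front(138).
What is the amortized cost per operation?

Assign 2 credits to each push operation. A pop uses 1 saved credit. multi_pop_front(138) uses up to 138 saved credits from previous pushes. Credits never go negative. Amortized cost is O(1).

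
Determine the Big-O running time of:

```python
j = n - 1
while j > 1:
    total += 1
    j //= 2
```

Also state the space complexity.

Time complexity: O(log n).
Space complexity: O(1).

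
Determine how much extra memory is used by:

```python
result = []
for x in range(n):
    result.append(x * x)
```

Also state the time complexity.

Space complexity: O(n).
Auxiliary storage grows linearly with the input size n in the worst case.
Time complexity: O(n).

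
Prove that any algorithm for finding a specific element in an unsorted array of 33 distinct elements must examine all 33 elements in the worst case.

Adversary argument: if the algorithm examines fewer than 33 elements, the adversary places the target in an unexamined position. The algorithm cannot distinguish 'not present' from 'in unexamined position'.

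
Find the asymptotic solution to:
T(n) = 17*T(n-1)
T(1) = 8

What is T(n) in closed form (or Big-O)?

Each step multiplies by 17. T(n) = T(1)*17^(n-1) = 8*17^(n-1).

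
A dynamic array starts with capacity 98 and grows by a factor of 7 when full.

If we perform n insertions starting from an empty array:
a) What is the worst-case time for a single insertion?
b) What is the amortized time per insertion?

(a) Worst-case single insertion: O(n) -- when the array is full at capacity c, the resize copies all c elements, and c can be Theta(n).
(b) Resizes happen at sizes 98, 686, 4802, ... Total copy cost for n insertions: 98 + 686 + ... = O(n) (geometric series with ratio 1/7). Amortized cost per insertion: O(n)/n = O(1).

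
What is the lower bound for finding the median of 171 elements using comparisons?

To find the median of 171 elements, every element must be compared at least once, so the lower bound is Omega(n). The BFPRT algorithm achieves O(n), making this tight.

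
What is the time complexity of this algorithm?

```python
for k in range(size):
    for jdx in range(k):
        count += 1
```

Time complexity: O(n^2).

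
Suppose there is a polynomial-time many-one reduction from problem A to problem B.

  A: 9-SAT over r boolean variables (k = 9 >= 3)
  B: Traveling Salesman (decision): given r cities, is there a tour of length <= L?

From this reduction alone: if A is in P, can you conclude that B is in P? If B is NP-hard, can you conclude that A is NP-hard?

A poly-time reduction A <=_p B transfers tractability DOWN (B easy => A easy) and hardness UP (A hard => B hard), not the reverse.
From A in P, the reduction alone does NOT give B in P: any problem in P trivially reduces to SAT, yet SAT is not known to be in P.
From B NP-hard, the reduction alone does NOT give A NP-hard: again, easy problems reduce to hard ones.
(Here in fact A is NP-complete and B is NP-complete.)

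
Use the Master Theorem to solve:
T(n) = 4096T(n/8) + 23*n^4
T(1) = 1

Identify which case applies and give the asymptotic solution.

a=4096, b=8, f(n)=23*n^4.
log_8(4096) = 4, so n^(log_b(a)) = n^4.
f(n) = Theta(n^4), so Case 2 applies.
T(n) = Theta(n^4 log n).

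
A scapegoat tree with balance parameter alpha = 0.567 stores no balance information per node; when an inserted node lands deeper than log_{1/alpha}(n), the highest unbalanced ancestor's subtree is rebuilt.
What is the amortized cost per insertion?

Search/insert path is O(log n). A rebuild of a subtree of size s costs O(s), but with alpha = 0.567 at least Omega(s) insertions must have occurred in that subtree since its last rebuild. Charging O(1) of the rebuild to each such insertion gives O(log n) amortized.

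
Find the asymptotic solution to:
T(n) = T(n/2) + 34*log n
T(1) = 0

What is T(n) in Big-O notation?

Each of the log_2(n) levels adds O(log n). T(n) = O(log^2 n).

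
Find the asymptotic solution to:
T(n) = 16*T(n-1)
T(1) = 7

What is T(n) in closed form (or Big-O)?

Each step multiplies by 16. T(n) = T(1)*16^(n-1) = 7*16^(n-1).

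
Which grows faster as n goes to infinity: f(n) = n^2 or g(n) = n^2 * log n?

g(n) = n^2 * log n grows faster: extra log n factor -> infinity.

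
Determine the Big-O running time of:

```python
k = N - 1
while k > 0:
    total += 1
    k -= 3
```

Time complexity: O(n).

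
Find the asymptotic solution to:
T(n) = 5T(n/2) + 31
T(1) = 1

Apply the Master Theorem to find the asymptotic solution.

a=5, b=2, f(n)=31. log_2(5) = 2.322. Case 1 of Master Theorem: T(n) = O(n^2.322).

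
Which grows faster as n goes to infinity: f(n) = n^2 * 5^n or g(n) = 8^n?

g(n) = 8^n grows faster: 8^n / (n^2 5^n) = (8/5)^n / n^2 -> infinity since 8/5 > 1.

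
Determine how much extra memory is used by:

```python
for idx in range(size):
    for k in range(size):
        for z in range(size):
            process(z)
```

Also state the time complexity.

Space complexity: O(1).
Only a constant amount of auxiliary storage is used; nothing grows with n.
Time complexity: O(n^3).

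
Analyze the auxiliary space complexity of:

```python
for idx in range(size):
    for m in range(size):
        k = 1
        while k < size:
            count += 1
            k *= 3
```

Space complexity: O(1).
Only a constant amount of auxiliary storage is used; nothing grows with n.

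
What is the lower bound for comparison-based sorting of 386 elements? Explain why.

A comparison-based sorting algorithm corresponds to a decision tree. With 386! possible permutations, the tree has 386! leaves. The height is at least log_2(386!) = Omega(n log n) by Stirling's approximation.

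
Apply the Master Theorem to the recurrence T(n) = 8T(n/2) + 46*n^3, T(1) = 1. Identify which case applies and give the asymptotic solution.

a=8, b=2, f(n)=46*n^3.
log_2(8) = 3, so n^(log_b(a)) = n^3.
f(n) = Theta(n^3), so Case 2 applies.
T(n) = Theta(n^3 log n).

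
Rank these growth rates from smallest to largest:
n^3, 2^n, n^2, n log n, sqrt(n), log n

Ordered by growth rate: log n < sqrt(n) < n log n < n^2 < n^3 < 2^n.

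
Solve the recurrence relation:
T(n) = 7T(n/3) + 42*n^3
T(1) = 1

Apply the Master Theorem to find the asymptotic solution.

a=7, b=3, f(n)=42*n^3. log_3(7) = 1.771 < 3. Case 3: T(n) = O(n^3).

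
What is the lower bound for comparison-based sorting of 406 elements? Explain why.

A comparison-based sorting algorithm corresponds to a decision tree. With 406! possible permutations, the tree has 406! leaves. The height is at least log_2(406!) = Omega(n log n) by Stirling's approximation.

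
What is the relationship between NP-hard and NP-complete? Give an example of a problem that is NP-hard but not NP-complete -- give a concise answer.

NP-hard: at least as hard as any NP problem (but need not be in NP). NP-complete = NP-hard intersection NP. The Halting Problem is NP-hard but undecidable (not in NP). The optimization version of TSP is NP-hard but not a decision problem.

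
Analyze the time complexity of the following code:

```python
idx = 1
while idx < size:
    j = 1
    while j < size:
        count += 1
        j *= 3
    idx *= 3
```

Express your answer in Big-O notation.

Time complexity: O(log^2 n).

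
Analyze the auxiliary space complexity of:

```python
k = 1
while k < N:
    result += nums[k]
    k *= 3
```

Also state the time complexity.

Space complexity: O(1).
Only a constant amount of auxiliary storage is used; nothing grows with n.
Time complexity: O(log n).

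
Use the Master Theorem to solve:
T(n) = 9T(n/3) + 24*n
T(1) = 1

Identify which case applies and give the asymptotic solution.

a=9, b=3, f(n)=24*n.
log_3(9) = 2 > 1.
Since f(n) = O(n^1) is polynomially smaller than n^2, Case 1 applies.
T(n) = Theta(n^2).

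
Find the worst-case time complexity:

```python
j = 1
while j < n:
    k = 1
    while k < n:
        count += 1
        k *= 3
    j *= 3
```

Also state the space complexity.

Time complexity: O(log^2 n).
Space complexity: O(1).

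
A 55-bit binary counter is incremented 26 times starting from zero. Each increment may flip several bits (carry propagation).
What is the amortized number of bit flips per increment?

Bit i flips on every 2^i-th increment, so over 26 increments bit i flips floor(26/2^i) times. Summing over i: total flips < 2 * 26. Amortized: < 2 = O(1) per increment.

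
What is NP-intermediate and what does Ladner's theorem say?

NP-intermediate problems are in NP but neither in P nor NP-complete (assuming P != NP). Ladner's theorem proves such problems exist if P != NP. Graph isomorphism and integer factoring are candidate NP-intermediate problems -- no polynomial algorithm is known, but no NP-completeness proof exists either.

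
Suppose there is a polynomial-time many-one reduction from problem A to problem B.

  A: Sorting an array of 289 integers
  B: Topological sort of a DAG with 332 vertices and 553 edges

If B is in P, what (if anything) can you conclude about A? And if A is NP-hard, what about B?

A poly-time reduction A <=_p B means any A-instance can be transformed to a B-instance in poly time.
If B is in P: compose the reduction with B's poly-time algorithm to solve A in poly time, so A is in P.
If A is NP-hard: every NP problem reduces to A, which reduces to B; composing reductions, every NP problem reduces to B, so B is NP-hard.
(Here in fact A is P and B is P.)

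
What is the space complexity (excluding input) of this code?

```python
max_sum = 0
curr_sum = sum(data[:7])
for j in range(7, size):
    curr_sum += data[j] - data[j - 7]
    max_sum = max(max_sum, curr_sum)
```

Space complexity: O(1).
Only a constant amount of auxiliary storage is used; nothing grows with n.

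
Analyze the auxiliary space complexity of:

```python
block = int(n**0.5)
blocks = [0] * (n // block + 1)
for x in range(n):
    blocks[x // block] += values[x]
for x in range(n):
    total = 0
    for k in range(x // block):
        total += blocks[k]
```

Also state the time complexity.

Space complexity: O(sqrt(n)).
Storage scales with sqrt(n).
Time complexity: O(n * sqrt(n)).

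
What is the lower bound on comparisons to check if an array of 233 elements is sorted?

To verify 233 elements are sorted, we must compare each consecutive pair. Skipping any pair allows an adversary to swap them. Therefore 232 comparisons are necessary and sufficient.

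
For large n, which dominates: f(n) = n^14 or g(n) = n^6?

f(n) = n^14 grows faster: n^14/n^6 = n^8 -> infinity.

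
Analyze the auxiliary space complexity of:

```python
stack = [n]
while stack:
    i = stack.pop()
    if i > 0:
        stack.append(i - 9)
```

Space complexity: O(1).
Only a constant amount of auxiliary storage is used; nothing grows with n.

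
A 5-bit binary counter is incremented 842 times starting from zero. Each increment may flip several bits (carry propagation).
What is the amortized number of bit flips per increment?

Bit i flips on every 2^i-th increment, so over 842 increments bit i flips floor(842/2^i) times. Summing over i: total flips < 2 * 842. Amortized: < 2 = O(1) per increment.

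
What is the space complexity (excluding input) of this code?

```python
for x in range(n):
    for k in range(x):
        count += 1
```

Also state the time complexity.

Space complexity: O(1).
Only a constant amount of auxiliary storage is used; nothing grows with n.
Time complexity: O(n^2).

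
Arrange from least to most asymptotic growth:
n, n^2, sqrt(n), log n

Ordered by growth rate: log n < sqrt(n) < n < n^2.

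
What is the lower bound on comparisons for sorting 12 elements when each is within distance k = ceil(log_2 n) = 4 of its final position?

Partition the 12 positions into floor(n/k) blocks of k = 4 consecutive positions; any permutation within a block keeps every element within k of its final position, so there are at least (k!)^(n/k) distinguishable inputs. Lower bound: log_2((k!)^(n/k)) = (n/k) * log_2(k!) = Theta(n log k); with k = ceil(log_2 n), this is Omega(n log log n).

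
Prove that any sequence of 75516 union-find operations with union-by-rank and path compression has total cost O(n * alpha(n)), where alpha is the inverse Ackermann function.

Using Tarjan's analysis with rank-based potential function. Union-by-rank keeps tree height O(log n). Path compression flattens paths during find. For n = 75516 operations, total cost is O(n * alpha(n)), effectively O(n) since alpha grows incredibly slowly.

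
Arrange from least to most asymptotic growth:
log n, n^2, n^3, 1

Ordered by growth rate: 1 < log n < n^2 < n^3.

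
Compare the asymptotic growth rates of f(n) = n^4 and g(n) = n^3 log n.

f(n) = n^4 grows faster: n^4 / (n^3 log n) = n/log n -> infinity.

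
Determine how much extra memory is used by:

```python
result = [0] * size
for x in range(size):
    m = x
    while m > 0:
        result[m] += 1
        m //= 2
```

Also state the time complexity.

Space complexity: O(n).
Auxiliary storage grows linearly with the input size n in the worst case.
Time complexity: O(n log n).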